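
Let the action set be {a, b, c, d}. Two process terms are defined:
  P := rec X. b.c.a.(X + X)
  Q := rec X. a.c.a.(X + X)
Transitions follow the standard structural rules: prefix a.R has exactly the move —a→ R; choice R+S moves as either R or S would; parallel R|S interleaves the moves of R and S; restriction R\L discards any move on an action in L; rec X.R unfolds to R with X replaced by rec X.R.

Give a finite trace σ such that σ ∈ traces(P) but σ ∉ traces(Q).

LTS(P): 4 reachable states
  s0 = rec X. b.c.a.(X + X) | ··b··> s1
  s1 = c.a.((rec X. b.c.a.(X + X)) + (rec X. b.c.a.(X + X))) | ··c··> s2
  s2 = a.((rec X. b.c.a.(X + X)) + (rec X. b.c.a.(X + X))) | ··a··> s3
  s3 = (rec X. b.c.a.(X + X)) + (rec X. b.c.a.(X + X)) | ··b··> s1
LTS(Q): 4 reachable states
  t0 = rec X. a.c.a.(X + X) | ··a··> t1
  t1 = c.a.((rec X. a.c.a.(X + X)) + (rec X. a.c.a.(X + X))) | ··c··> t2
  t2 = a.((rec X. a.c.a.(X + X)) + (rec X. a.c.a.(X + X))) | ··a··> t3
  t3 = (rec X. a.c.a.(X + X)) + (rec X. a.c.a.(X + X)) | ··a··> t1
Executing b from P (initial set {s0}):
  [1] b ⇒ {s1}
  ✓ P
Executing b from Q (initial set {t0}):
  [1] b ⇒ ∅ (Q stuck)

b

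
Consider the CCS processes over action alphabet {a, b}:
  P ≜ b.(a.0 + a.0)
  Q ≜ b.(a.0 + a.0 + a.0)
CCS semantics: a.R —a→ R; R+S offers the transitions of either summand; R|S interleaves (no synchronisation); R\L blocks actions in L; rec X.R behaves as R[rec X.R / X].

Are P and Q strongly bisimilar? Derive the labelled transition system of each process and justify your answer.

P's transition system — 3 states:
  u0 = b.(a.0 + a.0) :: -b-> u1
  u1 = a.0 + a.0 :: -a-> u2
  u2 = 0 :: stopped
Q's transition system — 3 states:
  v0 = b.(a.0 + a.0 + a.0) :: -b-> v1
  v1 = a.0 + a.0 + a.0 :: -a-> v2
  v2 = 0 :: stopped
Bisimilarity quotient blocks:
  B0 = {u0, v0}
  B1 = {u1, v1}
  B2 = {u2, v2}
u0 ∈ B0, v0 ∈ B0 → same block

bisimilar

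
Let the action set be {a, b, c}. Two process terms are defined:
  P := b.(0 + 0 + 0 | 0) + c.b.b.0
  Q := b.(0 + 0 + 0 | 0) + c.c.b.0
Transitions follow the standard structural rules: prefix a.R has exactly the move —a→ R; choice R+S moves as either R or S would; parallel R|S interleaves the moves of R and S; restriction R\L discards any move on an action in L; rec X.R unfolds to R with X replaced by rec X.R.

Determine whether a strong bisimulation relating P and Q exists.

P's transition system — 5 states:
  m0 = b.(0 + 0 + 0 | 0) + c.b.b.0 has moves --b--▸ m1, --c--▸ m2
  m1 = 0 + 0 + 0 | 0 has moves (no moves)
  m2 = b.b.0 has moves --b--▸ m3
  m3 = b.0 has moves --b--▸ m4
  m4 = 0 has moves (no moves)
Q's transition system — 5 states:
  n0 = b.(0 + 0 + 0 | 0) + c.c.b.0 has moves --b--▸ n1, --c--▸ n2
  n1 = 0 + 0 + 0 | 0 has moves (no moves)
  n2 = c.b.0 has moves --c--▸ n3
  n3 = b.0 has moves --b--▸ n4
  n4 = 0 has moves (no moves)
Bisimilarity quotient blocks:
  B0 = {m0}
  B1 = {m2}
  B2 = {m3, n3}
  B3 = {m1, m4, n1, n4}
  B4 = {n0}
  B5 = {n2}
m0 ∈ B0, n0 ∈ B4 → different blocks

not bisimilar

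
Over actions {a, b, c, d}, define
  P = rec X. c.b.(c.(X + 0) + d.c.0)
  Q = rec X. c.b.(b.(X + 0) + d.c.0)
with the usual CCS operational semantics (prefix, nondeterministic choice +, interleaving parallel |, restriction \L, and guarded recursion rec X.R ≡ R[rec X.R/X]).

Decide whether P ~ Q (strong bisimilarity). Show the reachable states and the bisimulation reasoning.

LTS(P): 6 reachable states
  u0 = rec X. c.b.(c.(X + 0) + d.c.0) | =c=> u1
  u1 = b.(c.((rec X. c.b.(c.(X + 0) + d.c.0)) + 0) + d.c.0) | =b=> u2
  u2 = c.((rec X. c.b.(c.(X + 0) + d.c.0)) + 0) + d.c.0 | =c=> u3, =d=> u4
  u3 = (rec X. c.b.(c.(X + 0) + d.c.0)) + 0 | =c=> u1
  u4 = c.0 | =c=> u5
  u5 = 0 | deadlocked
LTS(Q): 6 reachable states
  v0 = rec X. c.b.(b.(X + 0) + d.c.0) | =c=> v1
  v1 = b.(b.((rec X. c.b.(b.(X + 0) + d.c.0)) + 0) + d.c.0) | =b=> v2
  v2 = b.((rec X. c.b.(b.(X + 0) + d.c.0)) + 0) + d.c.0 | =b=> v3, =d=> v4
  v3 = (rec X. c.b.(b.(X + 0) + d.c.0)) + 0 | =c=> v1
  v4 = c.0 | =c=> v5
  v5 = 0 | deadlocked
Coarsest stable partition (strong bisimilarity classes):
  B0 = {u0, u3}
  B1 = {u1}
  B2 = {u2}
  B3 = {u4, v4}
  B4 = {u5, v5}
  B5 = {v0, v3}
  B6 = {v1}
  B7 = {v2}
u0 ∈ B0, v0 ∈ B5 → different blocks

NO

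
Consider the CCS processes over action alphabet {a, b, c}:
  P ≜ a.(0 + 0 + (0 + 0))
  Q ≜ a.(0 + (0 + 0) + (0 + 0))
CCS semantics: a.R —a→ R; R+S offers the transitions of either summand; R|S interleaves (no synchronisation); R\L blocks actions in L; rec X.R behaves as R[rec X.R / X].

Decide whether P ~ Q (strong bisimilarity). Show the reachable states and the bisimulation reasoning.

P's transition system — 2 states:
  s0 = a.(0 + 0 + (0 + 0)) :: --a--▸ s1
  s1 = 0 + 0 + (0 + 0) :: deadlocked
Q's transition system — 2 states:
  t0 = a.(0 + (0 + 0) + (0 + 0)) :: --a--▸ t1
  t1 = 0 + (0 + 0) + (0 + 0) :: deadlocked
Coarsest stable partition (strong bisimilarity classes):
  B0 = {s0, t0}
  B1 = {s1, t1}
s0 ∈ B0, t0 ∈ B0 → same block

P ~ Q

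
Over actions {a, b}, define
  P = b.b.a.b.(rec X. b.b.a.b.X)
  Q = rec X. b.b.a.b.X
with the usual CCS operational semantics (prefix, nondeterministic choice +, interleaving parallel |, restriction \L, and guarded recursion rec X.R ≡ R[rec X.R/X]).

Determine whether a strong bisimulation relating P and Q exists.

LTS(P): 5 reachable states
  s0 = b.b.a.b.(rec X. b.b.a.b.X) has moves -b-> s1
  s1 = b.a.b.(rec X. b.b.a.b.X) has moves -b-> s2
  s2 = a.b.(rec X. b.b.a.b.X) has moves -a-> s3
  s3 = b.(rec X. b.b.a.b.X) has moves -b-> s4
  s4 = rec X. b.b.a.b.X has moves -b-> s1
LTS(Q): 4 reachable states
  t0 = rec X. b.b.a.b.X has moves -b-> t1
  t1 = b.a.b.(rec X. b.b.a.b.X) has moves -b-> t2
  t2 = a.b.(rec X. b.b.a.b.X) has moves -a-> t3
  t3 = b.(rec X. b.b.a.b.X) has moves -b-> t0
Bisimilarity quotient blocks:
  B0 = {s0, s4, t0}
  B1 = {s1, t1}
  B2 = {s2, t2}
  B3 = {s3, t3}
s0 ∈ B0, t0 ∈ B0 → same block

YES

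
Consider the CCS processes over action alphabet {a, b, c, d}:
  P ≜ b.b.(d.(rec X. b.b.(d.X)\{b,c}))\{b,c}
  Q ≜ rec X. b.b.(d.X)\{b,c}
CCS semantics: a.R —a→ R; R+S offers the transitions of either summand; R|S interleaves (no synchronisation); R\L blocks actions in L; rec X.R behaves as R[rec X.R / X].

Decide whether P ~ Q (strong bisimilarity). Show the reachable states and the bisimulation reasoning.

YES

Reachable graph of P (4 states):
  s0 = b.b.(d.(rec X. b.b.(d.X)\{b,c}))\{b,c} ⊢ =b=> s1
  s1 = b.(d.(rec X. b.b.(d.X)\{b,c}))\{b,c} ⊢ =b=> s2
  s2 = (d.(rec X. b.b.(d.X)\{b,c}))\{b,c} ⊢ =d=> s3
  s3 = (rec X. b.b.(d.X)\{b,c})\{b,c} ⊢ stopped
Reachable graph of Q (4 states):
  t0 = rec X. b.b.(d.X)\{b,c} ⊢ =b=> t1
  t1 = b.(d.(rec X. b.b.(d.X)\{b,c}))\{b,c} ⊢ =b=> t2
  t2 = (d.(rec X. b.b.(d.X)\{b,c}))\{b,c} ⊢ =d=> t3
  t3 = (rec X. b.b.(d.X)\{b,c})\{b,c} ⊢ stopped
Partition-refinement fixed point:
  B0 = {s0, t0}
  B1 = {s1, t1}
  B2 = {s2, t2}
  B3 = {s3, t3}
s0 ∈ B0, t0 ∈ B0 → same block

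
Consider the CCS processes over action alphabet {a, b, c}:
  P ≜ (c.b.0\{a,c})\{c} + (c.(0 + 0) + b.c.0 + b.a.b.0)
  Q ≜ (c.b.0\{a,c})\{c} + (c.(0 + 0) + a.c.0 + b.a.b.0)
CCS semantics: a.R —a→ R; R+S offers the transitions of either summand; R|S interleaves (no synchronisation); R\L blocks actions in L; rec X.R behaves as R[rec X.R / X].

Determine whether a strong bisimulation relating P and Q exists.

NO

Reachable graph of P (6 states):
  u0 = (c.b.0\{a,c})\{c} + (c.(0 + 0) + b.c.0 + b.a.b.0) ⊢ -b-> u1, -b-> u2, -c-> u3
  u1 = a.b.0 ⊢ -a-> u4
  u2 = c.0 ⊢ -c-> u5
  u3 = 0 + 0 ⊢ deadlocked
  u4 = b.0 ⊢ -b-> u5
  u5 = 0 ⊢ deadlocked
Reachable graph of Q (6 states):
  v0 = (c.b.0\{a,c})\{c} + (c.(0 + 0) + a.c.0 + b.a.b.0) ⊢ -a-> v1, -b-> v2, -c-> v3
  v1 = c.0 ⊢ -c-> v4
  v2 = a.b.0 ⊢ -a-> v5
  v3 = 0 + 0 ⊢ deadlocked
  v4 = 0 ⊢ deadlocked
  v5 = b.0 ⊢ -b-> v4
Coarsest stable partition (strong bisimilarity classes):
  B0 = {u0}
  B1 = {u2, v1}
  B2 = {u3, u5, v3, v4}
  B3 = {u1, v2}
  B4 = {u4, v5}
  B5 = {v0}
u0 ∈ B0, v0 ∈ B5 → different blocks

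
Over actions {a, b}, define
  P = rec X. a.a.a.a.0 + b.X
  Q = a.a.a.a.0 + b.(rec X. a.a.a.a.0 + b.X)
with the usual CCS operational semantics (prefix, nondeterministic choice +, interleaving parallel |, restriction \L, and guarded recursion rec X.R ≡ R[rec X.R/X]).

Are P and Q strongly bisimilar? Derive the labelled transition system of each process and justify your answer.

P's transition system — 5 states:
  s0 = rec X. a.a.a.a.0 + b.X has moves ··a··> s1, ··b··> s0
  s1 = a.a.a.0 has moves ··a··> s2
  s2 = a.a.0 has moves ··a··> s3
  s3 = a.0 has moves ··a··> s4
  s4 = 0 has moves deadlocked
Q's transition system — 6 states:
  t0 = a.a.a.a.0 + b.(rec X. a.a.a.a.0 + b.X) has moves ··a··> t1, ··b··> t2
  t1 = a.a.a.0 has moves ··a··> t3
  t2 = rec X. a.a.a.a.0 + b.X has moves ··a··> t1, ··b··> t2
  t3 = a.a.0 has moves ··a··> t4
  t4 = a.0 has moves ··a··> t5
  t5 = 0 has moves deadlocked
Partition-refinement fixed point:
  B0 = {s0, t0, t2}
  B1 = {s1, t1}
  B2 = {s2, t3}
  B3 = {s3, t4}
  B4 = {s4, t5}
s0 ∈ B0, t0 ∈ B0 → same block

bisimilar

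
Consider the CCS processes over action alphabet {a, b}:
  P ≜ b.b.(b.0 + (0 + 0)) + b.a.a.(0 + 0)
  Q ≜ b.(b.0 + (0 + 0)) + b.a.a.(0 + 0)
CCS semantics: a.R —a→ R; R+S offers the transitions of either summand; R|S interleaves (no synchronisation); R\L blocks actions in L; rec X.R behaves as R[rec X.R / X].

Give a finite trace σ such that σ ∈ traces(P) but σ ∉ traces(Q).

bbb

P's transition system — 7 states:
  s0 = b.b.(b.0 + (0 + 0)) + b.a.a.(0 + 0) :: —b→ s1, —b→ s2
  s1 = a.a.(0 + 0) :: —a→ s3
  s2 = b.(b.0 + (0 + 0)) :: —b→ s4
  s3 = a.(0 + 0) :: —a→ s5
  s4 = b.0 + (0 + 0) :: —b→ s6
  s5 = 0 + 0 :: ·
  s6 = 0 :: ·
Q's transition system — 6 states:
  t0 = b.(b.0 + (0 + 0)) + b.a.a.(0 + 0) :: —b→ t1, —b→ t2
  t1 = a.a.(0 + 0) :: —a→ t3
  t2 = b.0 + (0 + 0) :: —b→ t4
  t3 = a.(0 + 0) :: —a→ t5
  t4 = 0 :: ·
  t5 = 0 + 0 :: ·
Executing bbb from P (initial set {s0}):
  step 1 (b): {s1, s2}
  step 2 (b): {s4}
  step 3 (b): {s6}
  — P admits the full trace.
Executing bbb from Q (initial set {t0}):
  step 1 (b): {t1, t2}
  step 2 (b): {t4}
  step 3 (b): ∅  — Q cannot continue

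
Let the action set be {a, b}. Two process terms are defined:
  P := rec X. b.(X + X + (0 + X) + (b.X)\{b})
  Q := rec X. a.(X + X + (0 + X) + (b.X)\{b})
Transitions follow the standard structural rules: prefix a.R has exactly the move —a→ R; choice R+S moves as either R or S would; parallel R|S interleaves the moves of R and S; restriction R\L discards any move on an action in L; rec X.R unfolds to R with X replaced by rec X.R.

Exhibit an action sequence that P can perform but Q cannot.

b

LTS(P): 2 reachable states
  m0 = rec X. b.(X + X + (0 + X) + (b.X)\{b}) ⊢ =b=> m1
  m1 = (rec X. b.(X + X + (0 + X) + (b.X)\{b})) + (rec X. b.(X + X + (0 + X) + (b.X)\{b})) + (0 + (rec X. b.(X + X + (0 + X) + (b.X)\{b}))) + (b.(rec X. b.(X + X + (0 + X) + (b.X)\{b})))\{b} ⊢ =b=> m1
LTS(Q): 2 reachable states
  n0 = rec X. a.(X + X + (0 + X) + (b.X)\{b}) ⊢ =a=> n1
  n1 = (rec X. a.(X + X + (0 + X) + (b.X)\{b})) + (rec X. a.(X + X + (0 + X) + (b.X)\{b})) + (0 + (rec X. a.(X + X + (0 + X) + (b.X)\{b}))) + (b.(rec X. a.(X + X + (0 + X) + (b.X)\{b})))\{b} ⊢ =a=> n1
Run σ = ⟨b⟩ on P: start {m0}
  after b @ step 1: {m1}
  P completes σ.
Run σ = ⟨b⟩ on Q: start {n0}
  after b @ step 1: no successor for Q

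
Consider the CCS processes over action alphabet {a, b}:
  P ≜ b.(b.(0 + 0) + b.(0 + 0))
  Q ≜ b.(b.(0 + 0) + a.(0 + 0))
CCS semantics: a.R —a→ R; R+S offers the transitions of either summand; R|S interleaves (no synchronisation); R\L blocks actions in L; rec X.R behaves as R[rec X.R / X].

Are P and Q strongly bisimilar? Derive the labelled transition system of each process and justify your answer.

NO

Reachable graph of P (3 states):
  m0 = b.(b.(0 + 0) + b.(0 + 0)) | -b-> m1
  m1 = b.(0 + 0) + b.(0 + 0) | -b-> m2
  m2 = 0 + 0 | stopped
Reachable graph of Q (3 states):
  n0 = b.(b.(0 + 0) + a.(0 + 0)) | -b-> n1
  n1 = b.(0 + 0) + a.(0 + 0) | -a-> n2, -b-> n2
  n2 = 0 + 0 | stopped
Partition-refinement fixed point:
  B0 = {m0}
  B1 = {m1}
  B2 = {m2, n2}
  B3 = {n0}
  B4 = {n1}
m0 ∈ B0, n0 ∈ B3 → different blocks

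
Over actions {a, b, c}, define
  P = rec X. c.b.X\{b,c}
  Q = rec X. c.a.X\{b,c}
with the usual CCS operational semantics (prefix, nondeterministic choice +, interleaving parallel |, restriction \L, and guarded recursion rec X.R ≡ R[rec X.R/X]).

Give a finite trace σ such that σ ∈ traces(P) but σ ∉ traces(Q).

Reachable graph of P (3 states):
  u0 = rec X. c.b.X\{b,c} :: -c-> u1
  u1 = b.(rec X. c.b.X\{b,c})\{b,c} :: -b-> u2
  u2 = (rec X. c.b.X\{b,c})\{b,c} :: ·
Reachable graph of Q (3 states):
  v0 = rec X. c.a.X\{b,c} :: -c-> v1
  v1 = a.(rec X. c.a.X\{b,c})\{b,c} :: -a-> v2
  v2 = (rec X. c.a.X\{b,c})\{b,c} :: ·
Executing cb from P (initial set {u0}):
  after c @ step 1: {u1}
  after b @ step 2: {u2}
  P completes σ.
Executing cb from Q (initial set {v0}):
  after c @ step 1: {v1}
  after b @ step 2: no successor for Q

cb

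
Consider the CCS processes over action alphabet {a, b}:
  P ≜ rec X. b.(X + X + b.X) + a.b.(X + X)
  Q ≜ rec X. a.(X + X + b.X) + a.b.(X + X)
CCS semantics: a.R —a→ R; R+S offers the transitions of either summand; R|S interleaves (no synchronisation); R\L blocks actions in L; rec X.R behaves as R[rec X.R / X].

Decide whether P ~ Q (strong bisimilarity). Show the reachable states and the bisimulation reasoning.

P ≁ Q

P's transition system — 4 states:
  u0 = rec X. b.(X + X + b.X) + a.b.(X + X) | ··a··> u1, ··b··> u2
  u1 = b.((rec X. b.(X + X + b.X) + a.b.(X + X)) + (rec X. b.(X + X + b.X) + a.b.(X + X))) | ··b··> u3
  u2 = (rec X. b.(X + X + b.X) + a.b.(X + X)) + (rec X. b.(X + X + b.X) + a.b.(X + X)) + b.(rec X. b.(X + X + b.X) + a.b.(X + X)) | ··a··> u1, ··b··> u0, ··b··> u2
  u3 = (rec X. b.(X + X + b.X) + a.b.(X + X)) + (rec X. b.(X + X + b.X) + a.b.(X + X)) | ··a··> u1, ··b··> u2
Q's transition system — 4 states:
  v0 = rec X. a.(X + X + b.X) + a.b.(X + X) | ··a··> v1, ··a··> v2
  v1 = (rec X. a.(X + X + b.X) + a.b.(X + X)) + (rec X. a.(X + X + b.X) + a.b.(X + X)) + b.(rec X. a.(X + X + b.X) + a.b.(X + X)) | ··a··> v1, ··a··> v2, ··b··> v0
  v2 = b.((rec X. a.(X + X + b.X) + a.b.(X + X)) + (rec X. a.(X + X + b.X) + a.b.(X + X))) | ··b··> v3
  v3 = (rec X. a.(X + X + b.X) + a.b.(X + X)) + (rec X. a.(X + X + b.X) + a.b.(X + X)) | ··a··> v1, ··a··> v2
Bisimilarity quotient blocks:
  B0 = {u0, u2, u3}
  B1 = {u1}
  B2 = {v0, v3}
  B3 = {v1}
  B4 = {v2}
u0 ∈ B0, v0 ∈ B2 → different blocks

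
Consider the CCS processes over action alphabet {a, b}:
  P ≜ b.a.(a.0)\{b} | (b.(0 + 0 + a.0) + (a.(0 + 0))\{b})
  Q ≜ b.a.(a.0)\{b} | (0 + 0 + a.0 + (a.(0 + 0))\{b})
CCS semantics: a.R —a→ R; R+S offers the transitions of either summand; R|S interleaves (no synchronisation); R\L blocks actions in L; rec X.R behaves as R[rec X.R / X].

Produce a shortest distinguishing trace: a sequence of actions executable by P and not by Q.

LTS(P): 16 reachable states
  p0 = b.a.(a.0)\{b} | (b.(0 + 0 + a.0) + (a.(0 + 0))\{b}) → =a=> p1, =b=> p2, =b=> p3
  p1 = b.a.(a.0)\{b} | (0 + 0)\{b} → =b=> p4
  p2 = a.(a.0)\{b} | (b.(0 + 0 + a.0) + (a.(0 + 0))\{b}) → =a=> p4, =a=> p5, =b=> p6
  p3 = b.a.(a.0)\{b} | (0 + 0 + a.0) → =a=> p7, =b=> p6
  p4 = a.(a.0)\{b} | (0 + 0)\{b} → =a=> p8
  p5 = (a.0)\{b} | (b.(0 + 0 + a.0) + (a.(0 + 0))\{b}) → =a=> p8, =a=> p9, =b=> p10
  p6 = a.(a.0)\{b} | (0 + 0 + a.0) → =a=> p10, =a=> p11
  p7 = b.a.(a.0)\{b} | 0 → =b=> p11
  p8 = (a.0)\{b} | (0 + 0)\{b} → =a=> p12
  p9 = 0\{b} | (b.(0 + 0 + a.0) + (a.(0 + 0))\{b}) → =a=> p12, =b=> p13
  p10 = (a.0)\{b} | (0 + 0 + a.0) → =a=> p13, =a=> p14
  p11 = a.(a.0)\{b} | 0 → =a=> p14
  p12 = 0\{b} | (0 + 0)\{b} → stopped
  p13 = 0\{b} | (0 + 0 + a.0) → =a=> p15
  p14 = (a.0)\{b} | 0 → =a=> p15
  p15 = 0\{b} | 0 → stopped
LTS(Q): 12 reachable states
  q0 = b.a.(a.0)\{b} | (0 + 0 + a.0 + (a.(0 + 0))\{b}) → =a=> q1, =a=> q2, =b=> q3
  q1 = b.a.(a.0)\{b} | (0 + 0)\{b} → =b=> q4
  q2 = b.a.(a.0)\{b} | 0 → =b=> q5
  q3 = a.(a.0)\{b} | (0 + 0 + a.0 + (a.(0 + 0))\{b}) → =a=> q4, =a=> q5, =a=> q6
  q4 = a.(a.0)\{b} | (0 + 0)\{b} → =a=> q7
  q5 = a.(a.0)\{b} | 0 → =a=> q8
  q6 = (a.0)\{b} | (0 + 0 + a.0 + (a.(0 + 0))\{b}) → =a=> q7, =a=> q8, =a=> q9
  q7 = (a.0)\{b} | (0 + 0)\{b} → =a=> q10
  q8 = (a.0)\{b} | 0 → =a=> q11
  q9 = 0\{b} | (0 + 0 + a.0 + (a.(0 + 0))\{b}) → =a=> q10, =a=> q11
  q10 = 0\{b} | (0 + 0)\{b} → stopped
  q11 = 0\{b} | 0 → stopped
Executing bb from P (initial set {p0}):
  after b @ step 1: {p2, p3}
  after b @ step 2: {p6}
  — P admits the full trace.
Executing bb from Q (initial set {q0}):
  after b @ step 1: {q3}
  after b @ step 2: ∅ (Q stuck)

bb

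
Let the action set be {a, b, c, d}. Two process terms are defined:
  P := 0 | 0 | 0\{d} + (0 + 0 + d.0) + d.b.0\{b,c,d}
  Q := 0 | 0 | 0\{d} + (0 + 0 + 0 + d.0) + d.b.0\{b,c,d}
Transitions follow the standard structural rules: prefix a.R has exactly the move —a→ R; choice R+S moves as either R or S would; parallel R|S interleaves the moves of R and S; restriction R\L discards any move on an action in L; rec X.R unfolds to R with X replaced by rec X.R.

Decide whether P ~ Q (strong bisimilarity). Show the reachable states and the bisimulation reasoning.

YES

LTS(P): 4 reachable states
  m0 = 0 | 0 | 0\{d} + (0 + 0 + d.0) + d.b.0\{b,c,d} :: --d--▸ m1, --d--▸ m2
  m1 = 0 :: deadlocked
  m2 = b.0\{b,c,d} :: --b--▸ m3
  m3 = 0\{b,c,d} :: deadlocked
LTS(Q): 4 reachable states
  n0 = 0 | 0 | 0\{d} + (0 + 0 + 0 + d.0) + d.b.0\{b,c,d} :: --d--▸ n1, --d--▸ n2
  n1 = 0 :: deadlocked
  n2 = b.0\{b,c,d} :: --b--▸ n3
  n3 = 0\{b,c,d} :: deadlocked
Partition-refinement fixed point:
  B0 = {m0, n0}
  B1 = {m1, m3, n1, n3}
  B2 = {m2, n2}
m0 ∈ B0, n0 ∈ B0 → same block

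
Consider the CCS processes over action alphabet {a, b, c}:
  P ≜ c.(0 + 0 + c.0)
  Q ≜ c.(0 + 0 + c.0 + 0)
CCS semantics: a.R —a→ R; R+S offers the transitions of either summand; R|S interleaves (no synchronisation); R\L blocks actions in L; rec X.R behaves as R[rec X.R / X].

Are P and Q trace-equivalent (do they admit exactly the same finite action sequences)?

YES

LTS(P): 3 reachable states
  u0 = c.(0 + 0 + c.0) → ··c··> u1
  u1 = 0 + 0 + c.0 → ··c··> u2
  u2 = 0 → ·
LTS(Q): 3 reachable states
  v0 = c.(0 + 0 + c.0 + 0) → ··c··> v1
  v1 = 0 + 0 + c.0 + 0 → ··c··> v2
  v2 = 0 → ·
Partition-refinement fixed point:
  B0 = {u0, v0}
  B1 = {u1, v1}
  B2 = {u2, v2}
u0 ∈ B0, v0 ∈ B0 → same block
Bisimilar ⇒ trace-equivalent.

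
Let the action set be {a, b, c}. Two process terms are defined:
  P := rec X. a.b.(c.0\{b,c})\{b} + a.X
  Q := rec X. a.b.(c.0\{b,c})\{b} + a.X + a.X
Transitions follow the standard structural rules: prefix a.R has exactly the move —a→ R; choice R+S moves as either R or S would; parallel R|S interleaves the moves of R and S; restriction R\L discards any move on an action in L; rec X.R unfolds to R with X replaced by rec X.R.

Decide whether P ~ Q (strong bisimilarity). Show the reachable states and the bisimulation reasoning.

bisimilar

Reachable graph of P (4 states):
  p0 = rec X. a.b.(c.0\{b,c})\{b} + a.X has moves ··a··> p0, ··a··> p1
  p1 = b.(c.0\{b,c})\{b} has moves ··b··> p2
  p2 = (c.0\{b,c})\{b} has moves ··c··> p3
  p3 = 0\{b,c}\{b} has moves (no moves)
Reachable graph of Q (4 states):
  q0 = rec X. a.b.(c.0\{b,c})\{b} + a.X + a.X has moves ··a··> q0, ··a··> q1
  q1 = b.(c.0\{b,c})\{b} has moves ··b··> q2
  q2 = (c.0\{b,c})\{b} has moves ··c··> q3
  q3 = 0\{b,c}\{b} has moves (no moves)
Bisimilarity quotient blocks:
  B0 = {p0, q0}
  B1 = {p1, q1}
  B2 = {p2, q2}
  B3 = {p3, q3}
p0 ∈ B0, q0 ∈ B0 → same block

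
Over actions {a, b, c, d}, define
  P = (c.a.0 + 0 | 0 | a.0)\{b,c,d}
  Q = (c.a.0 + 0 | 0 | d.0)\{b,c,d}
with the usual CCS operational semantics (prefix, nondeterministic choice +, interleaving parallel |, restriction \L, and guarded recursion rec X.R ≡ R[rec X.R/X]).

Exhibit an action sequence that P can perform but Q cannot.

LTS(P): 2 reachable states
  u0 = (c.a.0 + 0 | 0 | a.0)\{b,c,d} has moves —a→ u1
  u1 = (0 | 0 | 0)\{b,c,d} has moves stopped
LTS(Q): 1 reachable states
  v0 = (c.a.0 + 0 | 0 | d.0)\{b,c,d} has moves stopped
Trace ⟨a⟩ through P, begin at {u0}:
  after a @ step 1: {u1}
  — P admits the full trace.
Trace ⟨a⟩ through Q, begin at {v0}:
  after a @ step 1: no successor for Q

a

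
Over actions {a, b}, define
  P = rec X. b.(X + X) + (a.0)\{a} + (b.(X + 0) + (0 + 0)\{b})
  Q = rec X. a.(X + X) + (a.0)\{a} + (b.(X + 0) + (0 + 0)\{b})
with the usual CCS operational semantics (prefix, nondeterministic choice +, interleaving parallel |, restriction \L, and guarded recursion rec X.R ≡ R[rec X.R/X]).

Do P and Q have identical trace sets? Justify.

Reachable graph of P (3 states):
  p0 = rec X. b.(X + X) + (a.0)\{a} + (b.(X + 0) + (0 + 0)\{b}) has moves ··b··> p1, ··b··> p2
  p1 = (rec X. b.(X + X) + (a.0)\{a} + (b.(X + 0) + (0 + 0)\{b})) + (rec X. b.(X + X) + (a.0)\{a} + (b.(X + 0) + (0 + 0)\{b})) has moves ··b··> p1, ··b··> p2
  p2 = (rec X. b.(X + X) + (a.0)\{a} + (b.(X + 0) + (0 + 0)\{b})) + 0 has moves ··b··> p1, ··b··> p2
Reachable graph of Q (3 states):
  q0 = rec X. a.(X + X) + (a.0)\{a} + (b.(X + 0) + (0 + 0)\{b}) has moves ··a··> q1, ··b··> q2
  q1 = (rec X. a.(X + X) + (a.0)\{a} + (b.(X + 0) + (0 + 0)\{b})) + (rec X. a.(X + X) + (a.0)\{a} + (b.(X + 0) + (0 + 0)\{b})) has moves ··a··> q1, ··b··> q2
  q2 = (rec X. a.(X + X) + (a.0)\{a} + (b.(X + 0) + (0 + 0)\{b})) + 0 has moves ··a··> q1, ··b··> q2
Run σ = ⟨a⟩ on Q: start {q0}
  step 1 (a): {q1}
  Q completes σ.
Run σ = ⟨a⟩ on P: start {p0}
  step 1 (a): ∅ (P stuck)

traces(P) ≠ traces(Q) — witness ⟨a⟩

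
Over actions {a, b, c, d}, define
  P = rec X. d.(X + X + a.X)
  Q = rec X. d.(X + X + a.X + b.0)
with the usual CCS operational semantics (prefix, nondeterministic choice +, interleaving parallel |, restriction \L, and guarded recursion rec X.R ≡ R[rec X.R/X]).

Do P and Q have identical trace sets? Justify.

NO — witness ⟨db⟩

P's transition system — 2 states:
  s0 = rec X. d.(X + X + a.X) has moves —d→ s1
  s1 = (rec X. d.(X + X + a.X)) + (rec X. d.(X + X + a.X)) + a.(rec X. d.(X + X + a.X)) has moves —a→ s0, —d→ s1
Q's transition system — 3 states:
  t0 = rec X. d.(X + X + a.X + b.0) has moves —d→ t1
  t1 = (rec X. d.(X + X + a.X + b.0)) + (rec X. d.(X + X + a.X + b.0)) + a.(rec X. d.(X + X + a.X + b.0)) + b.0 has moves —a→ t0, —b→ t2, —d→ t1
  t2 = 0 has moves ·
Trace ⟨db⟩ through Q, begin at {t0}:
  [1] d ⇒ {t1}
  [2] b ⇒ {t2}
  ✓ Q
Trace ⟨db⟩ through P, begin at {s0}:
  [1] d ⇒ {s1}
  [2] b ⇒ ∅ (P stuck)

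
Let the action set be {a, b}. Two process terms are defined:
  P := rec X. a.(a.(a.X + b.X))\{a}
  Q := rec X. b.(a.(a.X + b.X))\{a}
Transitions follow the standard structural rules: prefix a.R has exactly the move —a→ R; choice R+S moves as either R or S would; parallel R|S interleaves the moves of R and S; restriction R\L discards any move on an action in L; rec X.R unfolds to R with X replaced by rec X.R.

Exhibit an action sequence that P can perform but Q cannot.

a

P's transition system — 2 states:
  m0 = rec X. a.(a.(a.X + b.X))\{a} → =a=> m1
  m1 = (a.(a.(rec X. a.(a.(a.X + b.X))\{a}) + b.(rec X. a.(a.(a.X + b.X))\{a})))\{a} → stopped
Q's transition system — 2 states:
  n0 = rec X. b.(a.(a.X + b.X))\{a} → =b=> n1
  n1 = (a.(a.(rec X. b.(a.(a.X + b.X))\{a}) + b.(rec X. b.(a.(a.X + b.X))\{a})))\{a} → stopped
Executing a from P (initial set {m0}):
  after a @ step 1: {m1}
  — P admits the full trace.
Executing a from Q (initial set {n0}):
  after a @ step 1: no successor for Q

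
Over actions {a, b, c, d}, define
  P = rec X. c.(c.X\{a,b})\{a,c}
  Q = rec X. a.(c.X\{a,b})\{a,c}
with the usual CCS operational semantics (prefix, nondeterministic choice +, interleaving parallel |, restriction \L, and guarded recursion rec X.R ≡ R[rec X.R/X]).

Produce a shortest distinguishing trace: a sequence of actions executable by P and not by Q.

LTS(P): 2 reachable states
  s0 = rec X. c.(c.X\{a,b})\{a,c} → =c=> s1
  s1 = (c.(rec X. c.(c.X\{a,b})\{a,c})\{a,b})\{a,c} → ·
LTS(Q): 2 reachable states
  t0 = rec X. a.(c.X\{a,b})\{a,c} → =a=> t1
  t1 = (c.(rec X. a.(c.X\{a,b})\{a,c})\{a,b})\{a,c} → ·
Executing c from P (initial set {s0}):
  [1] c ⇒ {s1}
  — P admits the full trace.
Executing c from Q (initial set {t0}):
  [1] c ⇒ ∅  — Q cannot continue

c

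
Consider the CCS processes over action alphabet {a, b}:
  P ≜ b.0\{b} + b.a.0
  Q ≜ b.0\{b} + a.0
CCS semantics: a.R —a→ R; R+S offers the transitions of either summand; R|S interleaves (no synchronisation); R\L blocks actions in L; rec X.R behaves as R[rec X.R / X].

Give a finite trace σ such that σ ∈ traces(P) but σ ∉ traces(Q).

ba

Reachable graph of P (4 states):
  p0 = b.0\{b} + b.a.0 → -b-> p1, -b-> p2
  p1 = 0\{b} → (no moves)
  p2 = a.0 → -a-> p3
  p3 = 0 → (no moves)
Reachable graph of Q (3 states):
  q0 = b.0\{b} + a.0 → -a-> q1, -b-> q2
  q1 = 0 → (no moves)
  q2 = 0\{b} → (no moves)
Trace ⟨ba⟩ through P, begin at {p0}:
  after b @ step 1: {p1, p2}
  after a @ step 2: {p3}
  — P admits the full trace.
Trace ⟨ba⟩ through Q, begin at {q0}:
  after b @ step 1: {q2}
  after a @ step 2: ∅ (Q stuck)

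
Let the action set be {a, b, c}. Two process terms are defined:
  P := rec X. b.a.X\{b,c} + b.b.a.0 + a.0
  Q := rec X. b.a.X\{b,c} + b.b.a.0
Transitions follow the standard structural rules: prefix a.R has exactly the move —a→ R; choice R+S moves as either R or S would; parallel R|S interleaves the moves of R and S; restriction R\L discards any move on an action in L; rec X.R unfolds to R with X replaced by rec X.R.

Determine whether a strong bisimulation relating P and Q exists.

P's transition system — 7 states:
  s0 = rec X. b.a.X\{b,c} + b.b.a.0 + a.0 ⊢ =a=> s1, =b=> s2, =b=> s3
  s1 = 0 ⊢ deadlocked
  s2 = a.(rec X. b.a.X\{b,c} + b.b.a.0 + a.0)\{b,c} ⊢ =a=> s4
  s3 = b.a.0 ⊢ =b=> s5
  s4 = (rec X. b.a.X\{b,c} + b.b.a.0 + a.0)\{b,c} ⊢ =a=> s6
  s5 = a.0 ⊢ =a=> s1
  s6 = 0\{b,c} ⊢ deadlocked
Q's transition system — 6 states:
  t0 = rec X. b.a.X\{b,c} + b.b.a.0 ⊢ =b=> t1, =b=> t2
  t1 = a.(rec X. b.a.X\{b,c} + b.b.a.0)\{b,c} ⊢ =a=> t3
  t2 = b.a.0 ⊢ =b=> t4
  t3 = (rec X. b.a.X\{b,c} + b.b.a.0)\{b,c} ⊢ deadlocked
  t4 = a.0 ⊢ =a=> t5
  t5 = 0 ⊢ deadlocked
Coarsest stable partition (strong bisimilarity classes):
  B0 = {s0}
  B1 = {s1, s6, t3, t5}
  B2 = {s3, t2}
  B3 = {s4, s5, t1, t4}
  B4 = {s2}
  B5 = {t0}
s0 ∈ B0, t0 ∈ B5 → different blocks

not bisimilar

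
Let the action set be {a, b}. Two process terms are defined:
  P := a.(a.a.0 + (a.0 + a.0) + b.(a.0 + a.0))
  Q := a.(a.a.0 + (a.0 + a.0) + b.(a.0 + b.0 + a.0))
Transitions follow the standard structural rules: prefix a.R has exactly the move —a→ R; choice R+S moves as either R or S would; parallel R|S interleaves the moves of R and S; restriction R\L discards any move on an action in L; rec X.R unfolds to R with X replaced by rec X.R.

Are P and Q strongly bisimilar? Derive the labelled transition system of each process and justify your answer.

not bisimilar

P's transition system — 5 states:
  m0 = a.(a.a.0 + (a.0 + a.0) + b.(a.0 + a.0)) → --a--▸ m1
  m1 = a.a.0 + (a.0 + a.0) + b.(a.0 + a.0) → --a--▸ m2, --a--▸ m3, --b--▸ m4
  m2 = 0 → ·
  m3 = a.0 → --a--▸ m2
  m4 = a.0 + a.0 → --a--▸ m2
Q's transition system — 5 states:
  n0 = a.(a.a.0 + (a.0 + a.0) + b.(a.0 + b.0 + a.0)) → --a--▸ n1
  n1 = a.a.0 + (a.0 + a.0) + b.(a.0 + b.0 + a.0) → --a--▸ n2, --a--▸ n3, --b--▸ n4
  n2 = 0 → ·
  n3 = a.0 → --a--▸ n2
  n4 = a.0 + b.0 + a.0 → --a--▸ n2, --b--▸ n2
Partition-refinement fixed point:
  B0 = {m0}
  B1 = {m1}
  B2 = {m2, n2}
  B3 = {m3, m4, n3}
  B4 = {n0}
  B5 = {n1}
  B6 = {n4}
m0 ∈ B0, n0 ∈ B4 → different blocks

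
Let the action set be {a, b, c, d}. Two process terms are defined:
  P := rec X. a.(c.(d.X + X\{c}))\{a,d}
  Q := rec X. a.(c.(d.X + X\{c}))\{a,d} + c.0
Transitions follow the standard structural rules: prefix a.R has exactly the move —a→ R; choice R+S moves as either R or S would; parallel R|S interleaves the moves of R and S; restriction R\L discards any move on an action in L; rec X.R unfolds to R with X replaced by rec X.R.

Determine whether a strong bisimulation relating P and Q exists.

Reachable graph of P (3 states):
  m0 = rec X. a.(c.(d.X + X\{c}))\{a,d} has moves =a=> m1
  m1 = (c.(d.(rec X. a.(c.(d.X + X\{c}))\{a,d}) + (rec X. a.(c.(d.X + X\{c}))\{a,d})\{c}))\{a,d} has moves =c=> m2
  m2 = (d.(rec X. a.(c.(d.X + X\{c}))\{a,d}) + (rec X. a.(c.(d.X + X\{c}))\{a,d})\{c})\{a,d} has moves stopped
Reachable graph of Q (4 states):
  n0 = rec X. a.(c.(d.X + X\{c}))\{a,d} + c.0 has moves =a=> n1, =c=> n2
  n1 = (c.(d.(rec X. a.(c.(d.X + X\{c}))\{a,d} + c.0) + (rec X. a.(c.(d.X + X\{c}))\{a,d} + c.0)\{c}))\{a,d} has moves =c=> n3
  n2 = 0 has moves stopped
  n3 = (d.(rec X. a.(c.(d.X + X\{c}))\{a,d} + c.0) + (rec X. a.(c.(d.X + X\{c}))\{a,d} + c.0)\{c})\{a,d} has moves stopped
Coarsest stable partition (strong bisimilarity classes):
  B0 = {m0}
  B1 = {m1, n1}
  B2 = {m2, n2, n3}
  B3 = {n0}
m0 ∈ B0, n0 ∈ B3 → different blocks

P ≁ Q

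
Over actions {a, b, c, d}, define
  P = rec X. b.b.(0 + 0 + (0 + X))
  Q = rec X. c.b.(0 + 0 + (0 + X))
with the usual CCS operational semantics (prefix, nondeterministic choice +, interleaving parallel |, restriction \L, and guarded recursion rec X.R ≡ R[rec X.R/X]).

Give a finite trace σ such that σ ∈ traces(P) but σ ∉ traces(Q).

LTS(P): 3 reachable states
  u0 = rec X. b.b.(0 + 0 + (0 + X)) ⊢ ··b··> u1
  u1 = b.(0 + 0 + (0 + (rec X. b.b.(0 + 0 + (0 + X))))) ⊢ ··b··> u2
  u2 = 0 + 0 + (0 + (rec X. b.b.(0 + 0 + (0 + X)))) ⊢ ··b··> u1
LTS(Q): 3 reachable states
  v0 = rec X. c.b.(0 + 0 + (0 + X)) ⊢ ··c··> v1
  v1 = b.(0 + 0 + (0 + (rec X. c.b.(0 + 0 + (0 + X))))) ⊢ ··b··> v2
  v2 = 0 + 0 + (0 + (rec X. c.b.(0 + 0 + (0 + X)))) ⊢ ··c··> v1
Trace ⟨b⟩ through P, begin at {u0}:
  step 1 (b): {u1}
  ✓ P
Trace ⟨b⟩ through Q, begin at {v0}:
  step 1 (b): ∅ (Q stuck)

b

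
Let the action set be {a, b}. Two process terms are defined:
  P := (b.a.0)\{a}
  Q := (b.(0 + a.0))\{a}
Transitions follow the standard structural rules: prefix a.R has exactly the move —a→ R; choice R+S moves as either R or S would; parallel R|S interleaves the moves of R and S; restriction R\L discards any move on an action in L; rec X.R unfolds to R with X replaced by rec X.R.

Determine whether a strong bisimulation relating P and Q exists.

bisimilar

LTS(P): 2 reachable states
  p0 = (b.a.0)\{a} ⊢ =b=> p1
  p1 = (a.0)\{a} ⊢ ∅
LTS(Q): 2 reachable states
  q0 = (b.(0 + a.0))\{a} ⊢ =b=> q1
  q1 = (0 + a.0)\{a} ⊢ ∅
Coarsest stable partition (strong bisimilarity classes):
  B0 = {p0, q0}
  B1 = {p1, q1}
p0 ∈ B0, q0 ∈ B0 → same block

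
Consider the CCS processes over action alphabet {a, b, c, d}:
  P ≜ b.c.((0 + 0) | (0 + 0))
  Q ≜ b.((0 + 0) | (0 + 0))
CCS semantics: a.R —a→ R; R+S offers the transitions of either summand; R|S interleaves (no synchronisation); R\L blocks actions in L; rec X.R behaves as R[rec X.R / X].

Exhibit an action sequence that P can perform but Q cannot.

P's transition system — 3 states:
  u0 = b.c.((0 + 0) | (0 + 0)) | ··b··> u1
  u1 = c.((0 + 0) | (0 + 0)) | ··c··> u2
  u2 = (0 + 0) | (0 + 0) | ·
Q's transition system — 2 states:
  v0 = b.((0 + 0) | (0 + 0)) | ··b··> v1
  v1 = (0 + 0) | (0 + 0) | ·
Run σ = ⟨bc⟩ on P: start {u0}
  after b @ step 1: {u1}
  after c @ step 2: {u2}
  P completes σ.
Run σ = ⟨bc⟩ on Q: start {v0}
  after b @ step 1: {v1}
  after c @ step 2: no successor for Q

bc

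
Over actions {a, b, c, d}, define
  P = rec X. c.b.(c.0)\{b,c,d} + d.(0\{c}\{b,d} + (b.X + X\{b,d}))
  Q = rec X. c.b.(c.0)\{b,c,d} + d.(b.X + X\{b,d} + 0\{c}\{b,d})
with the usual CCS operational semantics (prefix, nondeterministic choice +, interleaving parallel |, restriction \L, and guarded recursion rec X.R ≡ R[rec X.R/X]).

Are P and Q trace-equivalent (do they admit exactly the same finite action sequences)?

YES

Reachable graph of P (5 states):
  u0 = rec X. c.b.(c.0)\{b,c,d} + d.(0\{c}\{b,d} + (b.X + X\{b,d})) | -c-> u1, -d-> u2
  u1 = b.(c.0)\{b,c,d} | -b-> u3
  u2 = 0\{c}\{b,d} + (b.(rec X. c.b.(c.0)\{b,c,d} + d.(0\{c}\{b,d} + (b.X + X\{b,d}))) + (rec X. c.b.(c.0)\{b,c,d} + d.(0\{c}\{b,d} + (b.X + X\{b,d})))\{b,d}) | -b-> u0, -c-> u4
  u3 = (c.0)\{b,c,d} | stopped
  u4 = (b.(c.0)\{b,c,d})\{b,d} | stopped
Reachable graph of Q (5 states):
  v0 = rec X. c.b.(c.0)\{b,c,d} + d.(b.X + X\{b,d} + 0\{c}\{b,d}) | -c-> v1, -d-> v2
  v1 = b.(c.0)\{b,c,d} | -b-> v3
  v2 = b.(rec X. c.b.(c.0)\{b,c,d} + d.(b.X + X\{b,d} + 0\{c}\{b,d})) + (rec X. c.b.(c.0)\{b,c,d} + d.(b.X + X\{b,d} + 0\{c}\{b,d}))\{b,d} + 0\{c}\{b,d} | -b-> v0, -c-> v4
  v3 = (c.0)\{b,c,d} | stopped
  v4 = (b.(c.0)\{b,c,d})\{b,d} | stopped
Bisimilarity quotient blocks:
  B0 = {u0, v0}
  B1 = {u1, v1}
  B2 = {u3, u4, v3, v4}
  B3 = {u2, v2}
u0 ∈ B0, v0 ∈ B0 → same block
Bisimilar ⇒ trace-equivalent.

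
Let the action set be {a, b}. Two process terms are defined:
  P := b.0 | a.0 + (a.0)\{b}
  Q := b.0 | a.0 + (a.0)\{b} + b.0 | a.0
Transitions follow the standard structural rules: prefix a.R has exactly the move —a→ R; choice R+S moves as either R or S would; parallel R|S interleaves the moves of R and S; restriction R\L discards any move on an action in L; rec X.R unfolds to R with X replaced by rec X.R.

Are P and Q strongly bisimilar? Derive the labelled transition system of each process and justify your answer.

P's transition system — 5 states:
  p0 = b.0 | a.0 + (a.0)\{b} | ··a··> p1, ··a··> p2, ··b··> p3
  p1 = 0\{b} | ∅
  p2 = b.0 | 0 | ··b··> p4
  p3 = 0 | a.0 | ··a··> p4
  p4 = 0 | 0 | ∅
Q's transition system — 5 states:
  q0 = b.0 | a.0 + (a.0)\{b} + b.0 | a.0 | ··a··> q1, ··a··> q2, ··b··> q3
  q1 = 0\{b} | ∅
  q2 = b.0 | 0 | ··b··> q4
  q3 = 0 | a.0 | ··a··> q4
  q4 = 0 | 0 | ∅
Coarsest stable partition (strong bisimilarity classes):
  B0 = {p0, q0}
  B1 = {p3, q3}
  B2 = {p1, p4, q1, q4}
  B3 = {p2, q2}
p0 ∈ B0, q0 ∈ B0 → same block

YES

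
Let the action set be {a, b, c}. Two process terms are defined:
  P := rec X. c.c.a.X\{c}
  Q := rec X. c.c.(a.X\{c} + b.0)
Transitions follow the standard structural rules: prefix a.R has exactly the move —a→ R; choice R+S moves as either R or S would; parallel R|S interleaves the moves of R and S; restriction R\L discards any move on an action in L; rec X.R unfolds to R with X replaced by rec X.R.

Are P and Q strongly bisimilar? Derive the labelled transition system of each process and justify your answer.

not bisimilar

P's transition system — 4 states:
  m0 = rec X. c.c.a.X\{c} → --c--▸ m1
  m1 = c.a.(rec X. c.c.a.X\{c})\{c} → --c--▸ m2
  m2 = a.(rec X. c.c.a.X\{c})\{c} → --a--▸ m3
  m3 = (rec X. c.c.a.X\{c})\{c} → stopped
Q's transition system — 5 states:
  n0 = rec X. c.c.(a.X\{c} + b.0) → --c--▸ n1
  n1 = c.(a.(rec X. c.c.(a.X\{c} + b.0))\{c} + b.0) → --c--▸ n2
  n2 = a.(rec X. c.c.(a.X\{c} + b.0))\{c} + b.0 → --a--▸ n3, --b--▸ n4
  n3 = (rec X. c.c.(a.X\{c} + b.0))\{c} → stopped
  n4 = 0 → stopped
Partition-refinement fixed point:
  B0 = {m0}
  B1 = {m1}
  B2 = {m2}
  B3 = {m3, n3, n4}
  B4 = {n0}
  B5 = {n1}
  B6 = {n2}
m0 ∈ B0, n0 ∈ B4 → different blocks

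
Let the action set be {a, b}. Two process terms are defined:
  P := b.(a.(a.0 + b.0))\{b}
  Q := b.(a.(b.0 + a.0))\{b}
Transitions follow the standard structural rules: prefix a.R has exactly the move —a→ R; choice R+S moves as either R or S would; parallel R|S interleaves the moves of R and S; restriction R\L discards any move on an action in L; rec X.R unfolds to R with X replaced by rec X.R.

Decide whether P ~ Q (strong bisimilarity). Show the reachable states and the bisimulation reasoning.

bisimilar

Reachable graph of P (4 states):
  p0 = b.(a.(a.0 + b.0))\{b} ⊢ -b-> p1
  p1 = (a.(a.0 + b.0))\{b} ⊢ -a-> p2
  p2 = (a.0 + b.0)\{b} ⊢ -a-> p3
  p3 = 0\{b} ⊢ ∅
Reachable graph of Q (4 states):
  q0 = b.(a.(b.0 + a.0))\{b} ⊢ -b-> q1
  q1 = (a.(b.0 + a.0))\{b} ⊢ -a-> q2
  q2 = (b.0 + a.0)\{b} ⊢ -a-> q3
  q3 = 0\{b} ⊢ ∅
Bisimilarity quotient blocks:
  B0 = {p0, q0}
  B1 = {p1, q1}
  B2 = {p2, q2}
  B3 = {p3, q3}
p0 ∈ B0, q0 ∈ B0 → same block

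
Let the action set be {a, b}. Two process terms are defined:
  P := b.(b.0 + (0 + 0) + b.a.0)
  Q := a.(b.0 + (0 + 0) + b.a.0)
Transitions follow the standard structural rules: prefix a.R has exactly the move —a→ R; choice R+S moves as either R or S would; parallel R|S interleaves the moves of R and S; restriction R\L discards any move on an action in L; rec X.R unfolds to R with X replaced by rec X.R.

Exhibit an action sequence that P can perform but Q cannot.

b

P's transition system — 4 states:
  u0 = b.(b.0 + (0 + 0) + b.a.0) has moves -b-> u1
  u1 = b.0 + (0 + 0) + b.a.0 has moves -b-> u2, -b-> u3
  u2 = 0 has moves stopped
  u3 = a.0 has moves -a-> u2
Q's transition system — 4 states:
  v0 = a.(b.0 + (0 + 0) + b.a.0) has moves -a-> v1
  v1 = b.0 + (0 + 0) + b.a.0 has moves -b-> v2, -b-> v3
  v2 = 0 has moves stopped
  v3 = a.0 has moves -a-> v2
Executing b from P (initial set {u0}):
  after b @ step 1: {u1}
  — P admits the full trace.
Executing b from Q (initial set {v0}):
  after b @ step 1: no successor for Q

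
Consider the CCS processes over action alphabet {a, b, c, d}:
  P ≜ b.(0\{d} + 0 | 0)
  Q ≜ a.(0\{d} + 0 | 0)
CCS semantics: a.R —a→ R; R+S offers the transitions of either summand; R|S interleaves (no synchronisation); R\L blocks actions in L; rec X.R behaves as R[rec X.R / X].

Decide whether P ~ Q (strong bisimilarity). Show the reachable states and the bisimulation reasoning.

Reachable graph of P (2 states):
  m0 = b.(0\{d} + 0 | 0) has moves =b=> m1
  m1 = 0\{d} + 0 | 0 has moves ∅
Reachable graph of Q (2 states):
  n0 = a.(0\{d} + 0 | 0) has moves =a=> n1
  n1 = 0\{d} + 0 | 0 has moves ∅
Bisimilarity quotient blocks:
  B0 = {m0}
  B1 = {m1, n1}
  B2 = {n0}
m0 ∈ B0, n0 ∈ B2 → different blocks

not bisimilar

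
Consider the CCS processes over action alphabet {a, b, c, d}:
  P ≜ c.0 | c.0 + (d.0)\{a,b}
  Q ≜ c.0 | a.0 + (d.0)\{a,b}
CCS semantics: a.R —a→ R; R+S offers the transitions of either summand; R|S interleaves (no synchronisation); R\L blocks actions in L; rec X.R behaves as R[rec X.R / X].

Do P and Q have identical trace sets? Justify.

traces(P) ≠ traces(Q) — witness ⟨cc⟩

Reachable graph of P (5 states):
  m0 = c.0 | c.0 + (d.0)\{a,b} has moves --c--▸ m1, --c--▸ m2, --d--▸ m3
  m1 = 0 | c.0 has moves --c--▸ m4
  m2 = c.0 | 0 has moves --c--▸ m4
  m3 = 0\{a,b} has moves ·
  m4 = 0 | 0 has moves ·
Reachable graph of Q (5 states):
  n0 = c.0 | a.0 + (d.0)\{a,b} has moves --a--▸ n1, --c--▸ n2, --d--▸ n3
  n1 = c.0 | 0 has moves --c--▸ n4
  n2 = 0 | a.0 has moves --a--▸ n4
  n3 = 0\{a,b} has moves ·
  n4 = 0 | 0 has moves ·
Executing cc from P (initial set {m0}):
  step 1 (c): {m1, m2}
  step 2 (c): {m4}
  — P admits the full trace.
Executing cc from Q (initial set {n0}):
  step 1 (c): {n2}
  step 2 (c): no successor for Q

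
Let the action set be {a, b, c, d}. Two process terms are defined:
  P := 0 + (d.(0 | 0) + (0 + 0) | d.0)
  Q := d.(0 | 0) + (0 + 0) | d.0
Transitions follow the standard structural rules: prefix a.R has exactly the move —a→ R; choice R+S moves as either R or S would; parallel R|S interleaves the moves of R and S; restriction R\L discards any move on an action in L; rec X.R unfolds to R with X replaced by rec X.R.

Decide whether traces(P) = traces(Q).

LTS(P): 3 reachable states
  u0 = 0 + (d.(0 | 0) + (0 + 0) | d.0) has moves —d→ u1, —d→ u2
  u1 = (0 + 0) | 0 has moves deadlocked
  u2 = 0 | 0 has moves deadlocked
LTS(Q): 3 reachable states
  v0 = d.(0 | 0) + (0 + 0) | d.0 has moves —d→ v1, —d→ v2
  v1 = (0 + 0) | 0 has moves deadlocked
  v2 = 0 | 0 has moves deadlocked
Partition-refinement fixed point:
  B0 = {u0, v0}
  B1 = {u1, u2, v1, v2}
u0 ∈ B0, v0 ∈ B0 → same block
Bisimilar ⇒ trace-equivalent.

YES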